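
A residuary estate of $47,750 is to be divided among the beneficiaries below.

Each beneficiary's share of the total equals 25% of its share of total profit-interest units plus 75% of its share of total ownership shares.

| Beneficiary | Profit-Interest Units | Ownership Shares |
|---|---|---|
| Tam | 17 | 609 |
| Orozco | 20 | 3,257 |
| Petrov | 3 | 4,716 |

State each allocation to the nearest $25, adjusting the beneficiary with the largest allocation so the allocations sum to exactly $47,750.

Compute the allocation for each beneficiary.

Totals — profit-interest units 40, ownership shares 8,582.
Combined weights (25% profit-interest units + 75% ownership shares): Tam 0.1595; Orozco 0.4096; Petrov 0.4309.
Unrounded shares: Tam 7,614.78; Orozco 19,560.14; Petrov 20,575.08.
Rounded to nearest $25: Tam $7,625; Orozco $19,550; Petrov $20,575. Sum = $47,750.
Sum already equals the total — no adjustment.

Tam: $7,625 | Orozco: $19,550 | Petrov: $20,575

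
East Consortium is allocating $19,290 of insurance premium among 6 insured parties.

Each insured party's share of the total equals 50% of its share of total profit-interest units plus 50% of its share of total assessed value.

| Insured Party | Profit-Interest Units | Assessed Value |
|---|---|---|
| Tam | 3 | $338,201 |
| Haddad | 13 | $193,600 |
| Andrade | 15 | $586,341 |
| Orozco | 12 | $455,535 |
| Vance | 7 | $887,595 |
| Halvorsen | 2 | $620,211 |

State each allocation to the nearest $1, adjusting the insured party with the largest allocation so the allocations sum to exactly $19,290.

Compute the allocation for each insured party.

Tam: $1,615 · Haddad: $3,017 · Andrade: $4,617 · Orozco: $3,652 · Vance: $4,077 · Halvorsen: $2,312

Totals — profit-interest units 52, assessed value 3,081,483.
Composite weights (50% profit-interest units + 50% assessed value): Tam 0.0837; Haddad 0.1564; Andrade 0.2394; Orozco 0.1893; Vance 0.2113; Halvorsen 0.1199.
Raw shares: Tam 1,615.01; Haddad 3,017.22; Andrade 4,617.45; Orozco 3,651.59; Vance 4,076.53; Halvorsen 2,312.21.
After rounding ($1): Tam $1,615; Haddad $3,017; Andrade $4,617; Orozco $3,652; Vance $4,077; Halvorsen $2,312. Sum = $19,290.
Sum already equals the total — no adjustment.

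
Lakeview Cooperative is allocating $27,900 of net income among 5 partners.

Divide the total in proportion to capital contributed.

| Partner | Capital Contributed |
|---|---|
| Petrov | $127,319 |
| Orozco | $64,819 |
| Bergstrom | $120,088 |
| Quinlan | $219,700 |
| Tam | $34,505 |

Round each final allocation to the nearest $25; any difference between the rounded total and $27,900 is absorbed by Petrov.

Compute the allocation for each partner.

Total capital contributed = 566,431.
Pro-rata amounts: Petrov 127,319/566,431 × $27,900 = 6,271.20; Orozco 64,819/566,431 × $27,900 = 3,192.71; Bergstrom 120,088/566,431 × $27,900 = 5,915.03; Quinlan 219,700/566,431 × $27,900 = 10,821.49; Tam 34,505/566,431 × $27,900 = 1,699.57.
After rounding ($25): Petrov $6,275; Orozco $3,200; Bergstrom $5,925; Quinlan $10,825; Tam $1,700. Sum = $27,925.
Difference $27,900 − $27,925 = −$25 applied to Petrov: Petrov becomes $6,250.

Petrov: $6,250; Orozco: $3,200; Bergstrom: $5,925; Quinlan: $10,825; Tam: $1,700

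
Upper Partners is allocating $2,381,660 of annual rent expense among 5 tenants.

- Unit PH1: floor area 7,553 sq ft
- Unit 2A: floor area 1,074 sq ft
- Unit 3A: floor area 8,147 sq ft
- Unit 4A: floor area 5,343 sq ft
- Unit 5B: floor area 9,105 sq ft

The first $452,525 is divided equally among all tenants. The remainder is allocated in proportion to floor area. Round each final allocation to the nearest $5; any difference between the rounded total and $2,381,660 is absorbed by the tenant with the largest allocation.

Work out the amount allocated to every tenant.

First tranche $452,525 split equally: $90,505 each.
Remainder $1,929,135 by floor area (total 31,222): Unit PH1 466,682.36 → $466,680; Unit 2A 66,359.97 → $66,360; Unit 3A 503,384.24 → $503,385; Unit 4A 330,131.58 → $330,130; Unit 5B 562,576.84 → $562,575.
Rounding difference +$5 on remainder applied to Unit 5B.
Totals: Unit PH1 $90,505 + $466,680 = $557,185; Unit 2A $90,505 + $66,360 = $156,865; Unit 3A $90,505 + $503,385 = $593,890; Unit 4A $90,505 + $330,130 = $420,635; Unit 5B $90,505 + $562,580 = $653,085.

Unit PH1: $557,185 | Unit 2A: $156,865 | Unit 3A: $593,890 | Unit 4A: $420,635 | Unit 5B: $653,085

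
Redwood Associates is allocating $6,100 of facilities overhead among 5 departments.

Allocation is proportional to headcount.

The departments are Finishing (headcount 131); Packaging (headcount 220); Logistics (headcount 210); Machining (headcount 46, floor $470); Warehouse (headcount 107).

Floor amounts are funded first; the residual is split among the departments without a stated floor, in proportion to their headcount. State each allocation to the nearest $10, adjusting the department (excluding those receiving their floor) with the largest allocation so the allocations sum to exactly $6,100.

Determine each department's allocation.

Finishing: $1,100 · Packaging: $1,860 · Logistics: $1,770 · Machining: $470 · Warehouse: $900

Fund the minimums — Machining $470. Residual $5,630.
Residual split over remaining headcount 668: Finishing 1,104.09 → $1,100; Packaging 1,854.19 → $1,850; Logistics 1,769.91 → $1,770; Warehouse 901.81 → $900.
Rounding difference +$10 applied to Packaging → $1,860.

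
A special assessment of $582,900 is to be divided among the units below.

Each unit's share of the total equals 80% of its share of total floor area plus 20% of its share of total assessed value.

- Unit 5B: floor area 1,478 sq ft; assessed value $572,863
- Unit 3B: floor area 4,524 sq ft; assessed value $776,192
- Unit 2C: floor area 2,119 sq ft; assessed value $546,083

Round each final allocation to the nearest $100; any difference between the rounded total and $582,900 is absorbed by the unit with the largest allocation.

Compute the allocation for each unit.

Unit 5B: $120,100 | Unit 3B: $307,500 | Unit 2C: $155,300

Totals — floor area 8,121, assessed value 1,895,138.
Blended shares (80% floor area + 20% assessed value): Unit 5B 0.2061; Unit 3B 0.5276; Unit 2C 0.2664.
Raw shares: Unit 5B 120,108.82; Unit 3B 307,522.56; Unit 2C 155,268.62.
After rounding ($100): Unit 5B $120,100; Unit 3B $307,500; Unit 2C $155,300. Sum = $582,900.
No rounding difference to absorb.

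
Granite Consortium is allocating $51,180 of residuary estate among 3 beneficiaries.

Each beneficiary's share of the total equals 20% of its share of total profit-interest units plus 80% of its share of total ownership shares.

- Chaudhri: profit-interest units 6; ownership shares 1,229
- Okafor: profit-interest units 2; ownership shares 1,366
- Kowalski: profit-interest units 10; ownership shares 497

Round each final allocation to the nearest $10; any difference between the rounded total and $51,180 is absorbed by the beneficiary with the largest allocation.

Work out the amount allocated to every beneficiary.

Profit-interest units total 18; ownership shares total 3,092.
Combined weights (20% profit-interest units + 80% ownership shares): Chaudhri 0.3846; Okafor 0.3757; Kowalski 0.2397.
Proportional shares: Chaudhri 19,686.31; Okafor 19,225.79; Kowalski 12,267.90.
At nearest $10: Chaudhri $19,690; Okafor $19,230; Kowalski $12,270. Sum = $51,190.
Difference $51,180 − $51,190 = −$10 applied to largest allocation (Chaudhri): Chaudhri becomes $19,680.

Chaudhri: $19,680 · Okafor: $19,230 · Kowalski: $12,270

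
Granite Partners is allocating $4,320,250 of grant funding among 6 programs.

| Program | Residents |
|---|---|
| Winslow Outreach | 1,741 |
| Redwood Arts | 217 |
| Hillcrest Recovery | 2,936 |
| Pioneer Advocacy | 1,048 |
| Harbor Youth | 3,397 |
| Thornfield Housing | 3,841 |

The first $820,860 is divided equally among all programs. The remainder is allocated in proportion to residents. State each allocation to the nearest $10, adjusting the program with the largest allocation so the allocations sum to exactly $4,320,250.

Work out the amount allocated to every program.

Winslow Outreach: $599,060 · Redwood Arts: $194,430 · Hillcrest Recovery: $916,340 · Pioneer Advocacy: $415,060 · Harbor Youth: $1,038,740 · Thornfield Housing: $1,156,620

$820,860 shared equally gives $136,810 per program.
Remainder $3,499,390 by residents (total 13,180): Winslow Outreach 462,248.71 → $462,250; Redwood Arts 57,615.15 → $57,620; Hillcrest Recovery 779,530.28 → $779,530; Pioneer Advocacy 278,251.95 → $278,250; Harbor Youth 901,929.27 → $901,930; Thornfield Housing 1,019,814.64 → $1,019,810.
Totals: Winslow Outreach $136,810 + $462,250 = $599,060; Redwood Arts $136,810 + $57,620 = $194,430; Hillcrest Recovery $136,810 + $779,530 = $916,340; Pioneer Advocacy $136,810 + $278,250 = $415,060; Harbor Youth $136,810 + $901,930 = $1,038,740; Thornfield Housing $136,810 + $1,019,810 = $1,156,620.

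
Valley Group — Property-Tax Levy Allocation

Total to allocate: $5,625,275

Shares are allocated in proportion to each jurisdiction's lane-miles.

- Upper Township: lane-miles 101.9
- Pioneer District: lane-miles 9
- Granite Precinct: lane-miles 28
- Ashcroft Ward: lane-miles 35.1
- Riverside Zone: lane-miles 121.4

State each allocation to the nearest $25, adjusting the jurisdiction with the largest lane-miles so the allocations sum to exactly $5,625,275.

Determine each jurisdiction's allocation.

Combined lane-miles = 101.9 + 9 + 28 + 35.1 + 121.4 = 295.4.
Proportional shares: Upper Township 1,940,472.32; Pioneer District 171,386.17; Granite Precinct 533,201.42; Ashcroft Ward 668,406.07; Riverside Zone 2,311,809.02.
Rounded to nearest $25: Upper Township $1,940,475; Pioneer District $171,375; Granite Precinct $533,200; Ashcroft Ward $668,400; Riverside Zone $2,311,800. Sum = $5,625,250.
Difference $5,625,275 − $5,625,250 = +$25 applied to largest lane-miles (Riverside Zone): Riverside Zone becomes $2,311,825.

Upper Township: $1,940,475 · Pioneer District: $171,375 · Granite Precinct: $533,200 · Ashcroft Ward: $668,400 · Riverside Zone: $2,311,825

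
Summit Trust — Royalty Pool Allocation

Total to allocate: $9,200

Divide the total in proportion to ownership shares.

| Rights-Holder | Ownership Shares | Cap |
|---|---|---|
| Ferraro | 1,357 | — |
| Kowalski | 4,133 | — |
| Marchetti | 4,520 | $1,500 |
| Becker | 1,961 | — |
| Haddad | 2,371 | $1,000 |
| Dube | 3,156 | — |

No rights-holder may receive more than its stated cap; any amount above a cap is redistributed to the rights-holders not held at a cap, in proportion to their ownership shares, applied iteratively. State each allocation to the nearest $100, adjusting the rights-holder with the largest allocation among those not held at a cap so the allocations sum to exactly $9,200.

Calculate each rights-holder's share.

Ferraro: $900; Kowalski: $2,600; Marchetti: $1,500; Becker: $1,200; Haddad: $1,000; Dube: $2,000

Ownership shares total: 17,498.
Unconstrained shares: Ferraro 713.48; Kowalski 2,173.03; Marchetti 2,376.50; Becker 1,031.04; Haddad 1,246.61; Dube 1,659.34.
Held at cap: Marchetti ($1,500), Haddad ($1,000); remaining pool $6,700 reallocated over remaining ownership shares 10,607.
Remaining shares: Ferraro 857.16 → $900; Kowalski 2,610.64 → $2,600; Becker 1,238.68 → $1,200; Dube 1,993.51 → $2,000.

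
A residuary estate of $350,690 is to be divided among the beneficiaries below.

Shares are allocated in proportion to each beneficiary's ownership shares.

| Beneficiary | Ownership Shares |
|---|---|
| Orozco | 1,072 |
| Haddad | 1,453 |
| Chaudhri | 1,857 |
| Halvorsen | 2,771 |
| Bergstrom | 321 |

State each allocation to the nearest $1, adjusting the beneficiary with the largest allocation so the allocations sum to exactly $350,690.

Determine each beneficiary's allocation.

Orozco: $50,300 · Haddad: $68,177 · Chaudhri: $87,133 · Halvorsen: $130,018 · Bergstrom: $15,062

Sum of ownership shares: 7,474.
Unrounded shares: Orozco 1,072/7,474 × $350,690 = 50,299.66; Haddad 1,453/7,474 × $350,690 = 68,176.69; Chaudhri 1,857/7,474 × $350,690 = 87,132.90; Halvorsen 2,771/7,474 × $350,690 = 130,019.00; Bergstrom 321/7,474 × $350,690 = 15,061.75.
At nearest $1: Orozco $50,300; Haddad $68,177; Chaudhri $87,133; Halvorsen $130,019; Bergstrom $15,062. Sum = $350,691.
Difference $350,690 − $350,691 = −$1 applied to largest allocation (Halvorsen): Halvorsen becomes $130,018.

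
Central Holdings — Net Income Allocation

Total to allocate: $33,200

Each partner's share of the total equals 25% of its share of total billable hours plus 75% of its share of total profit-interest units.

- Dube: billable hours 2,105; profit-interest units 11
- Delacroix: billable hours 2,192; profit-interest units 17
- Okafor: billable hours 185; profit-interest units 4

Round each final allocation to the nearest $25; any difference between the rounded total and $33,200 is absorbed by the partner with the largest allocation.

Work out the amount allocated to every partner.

Billable hours total 4,482; profit-interest units total 32.
Combined weights (25% billable hours + 75% profit-interest units): Dube 0.3752; Delacroix 0.5207; Okafor 0.1041.
Unrounded shares: Dube 12,457.52; Delacroix 17,287.38; Okafor 3,455.09.
At nearest $25: Dube $12,450; Delacroix $17,275; Okafor $3,450. Sum = $33,175.
Difference $33,200 − $33,175 = +$25 applied to largest allocation (Delacroix): Delacroix becomes $17,300.

Dube: $12,450 | Delacroix: $17,300 | Okafor: $3,450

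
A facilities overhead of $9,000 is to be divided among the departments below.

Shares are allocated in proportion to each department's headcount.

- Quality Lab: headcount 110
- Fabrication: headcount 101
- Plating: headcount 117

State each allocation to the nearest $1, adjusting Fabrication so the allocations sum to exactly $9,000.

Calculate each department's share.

Headcount total: 328.
Unrounded shares: Quality Lab 110/328 × $9,000 = 3,018.29; Fabrication 101/328 × $9,000 = 2,771.34; Plating 117/328 × $9,000 = 3,210.37.
After rounding ($1): Quality Lab $3,018; Fabrication $2,771; Plating $3,210. Sum = $8,999.
Difference $9,000 − $8,999 = +$1 applied to Fabrication: Fabrication becomes $2,772.

Quality Lab: $3,018 · Fabrication: $2,772 · Plating: $3,210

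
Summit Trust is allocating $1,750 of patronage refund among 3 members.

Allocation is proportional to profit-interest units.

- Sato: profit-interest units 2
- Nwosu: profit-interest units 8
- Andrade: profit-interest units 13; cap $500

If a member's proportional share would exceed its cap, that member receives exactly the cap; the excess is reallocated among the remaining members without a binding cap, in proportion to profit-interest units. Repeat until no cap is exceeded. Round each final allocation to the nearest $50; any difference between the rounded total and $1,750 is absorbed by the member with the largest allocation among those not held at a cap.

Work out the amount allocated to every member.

Sum of profit-interest units: 23.
Unconstrained shares: Sato 152.17; Nwosu 608.70; Andrade 989.13.
Capped: Andrade ($500); balance $1,250 reallocated over remaining profit-interest units 10.
Shares after redistribution: Sato 250.00 → $250; Nwosu 1,000.00 → $1,000.

Sato: $250; Nwosu: $1,000; Andrade: $500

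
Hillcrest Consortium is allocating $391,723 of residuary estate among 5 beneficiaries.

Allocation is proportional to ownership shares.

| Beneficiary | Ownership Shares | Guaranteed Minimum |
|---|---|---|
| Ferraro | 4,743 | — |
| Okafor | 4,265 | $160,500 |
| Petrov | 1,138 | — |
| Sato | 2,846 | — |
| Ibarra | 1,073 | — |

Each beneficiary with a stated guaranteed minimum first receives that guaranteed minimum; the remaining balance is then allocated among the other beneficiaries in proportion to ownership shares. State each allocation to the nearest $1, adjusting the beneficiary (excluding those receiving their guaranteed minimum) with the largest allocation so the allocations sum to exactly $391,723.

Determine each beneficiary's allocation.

Guaranteed amounts: Okafor $160,500. Remaining pool $231,223.
Remaining pool split over remaining ownership shares 9,800: Ferraro 111,907.21 → $111,907; Petrov 26,850.18 → $26,850; Sato 67,149.05 → $67,149; Ibarra 25,316.56 → $25,317.

Ferraro: $111,907; Okafor: $160,500; Petrov: $26,850; Sato: $67,149; Ibarra: $25,317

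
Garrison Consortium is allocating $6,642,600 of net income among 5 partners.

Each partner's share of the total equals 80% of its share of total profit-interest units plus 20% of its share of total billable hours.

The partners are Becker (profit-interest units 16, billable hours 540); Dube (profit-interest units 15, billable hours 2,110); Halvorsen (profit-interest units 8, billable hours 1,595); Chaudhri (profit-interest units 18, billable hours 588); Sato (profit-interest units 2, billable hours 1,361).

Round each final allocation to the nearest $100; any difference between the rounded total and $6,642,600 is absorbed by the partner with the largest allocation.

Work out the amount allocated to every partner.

Profit-interest units total 59; billable hours total 6,194.
Combined weights (80% profit-interest units + 20% billable hours): Becker 0.2344; Dube 0.2715; Halvorsen 0.1600; Chaudhri 0.2631; Sato 0.0711.
Proportional shares: Becker 1,556,928.33; Dube 1,803,600.61; Halvorsen 1,062,656.77; Chaudhri 1,747,361.92; Sato 472,052.37.
At nearest $100: Becker $1,556,900; Dube $1,803,600; Halvorsen $1,062,700; Chaudhri $1,747,400; Sato $472,100. Sum = $6,642,700.
Difference $6,642,600 − $6,642,700 = −$100 applied to largest allocation (Dube): Dube becomes $1,803,500.

Becker: $1,556,900; Dube: $1,803,500; Halvorsen: $1,062,700; Chaudhri: $1,747,400; Sato: $472,100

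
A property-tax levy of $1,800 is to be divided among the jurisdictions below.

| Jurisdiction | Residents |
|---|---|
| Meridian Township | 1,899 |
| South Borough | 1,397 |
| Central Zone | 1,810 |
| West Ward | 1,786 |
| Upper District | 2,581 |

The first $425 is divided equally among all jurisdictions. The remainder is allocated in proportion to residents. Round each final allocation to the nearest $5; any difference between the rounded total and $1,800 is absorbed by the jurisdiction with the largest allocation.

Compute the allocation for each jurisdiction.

Meridian Township: $360 · South Borough: $290 · Central Zone: $350 · West Ward: $345 · Upper District: $455

Equal tier: $425 ÷ 5 = $85 apiece.
Remainder $1,375 by residents (total 9,473): Meridian Township 275.64 → $275; South Borough 202.77 → $205; Central Zone 262.72 → $265; West Ward 259.24 → $260; Upper District 374.63 → $375.
Rounding difference −$5 on remainder applied to Upper District.
Totals: Meridian Township $85 + $275 = $360; South Borough $85 + $205 = $290; Central Zone $85 + $265 = $350; West Ward $85 + $260 = $345; Upper District $85 + $370 = $455.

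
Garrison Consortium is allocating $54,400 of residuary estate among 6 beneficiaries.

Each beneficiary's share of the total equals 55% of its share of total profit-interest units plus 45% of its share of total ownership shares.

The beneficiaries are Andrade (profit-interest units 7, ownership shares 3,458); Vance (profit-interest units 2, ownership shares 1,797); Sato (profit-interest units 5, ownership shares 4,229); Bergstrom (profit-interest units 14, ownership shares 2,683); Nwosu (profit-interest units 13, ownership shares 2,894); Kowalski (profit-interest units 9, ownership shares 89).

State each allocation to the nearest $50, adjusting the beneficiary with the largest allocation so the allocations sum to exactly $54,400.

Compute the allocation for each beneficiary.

Andrade: $9,800; Vance: $4,100; Sato: $9,850; Bergstrom: $12,650; Nwosu: $12,450; Kowalski: $5,550

Totals — profit-interest units 50, ownership shares 15,150.
Composite weights (55% profit-interest units + 45% ownership shares): Andrade 0.1797; Vance 0.0754; Sato 0.1806; Bergstrom 0.2337; Nwosu 0.2290; Kowalski 0.1016.
Pro-rata amounts: Andrade 9,776.38; Vance 4,100.47; Sato 9,825.39; Bergstrom 12,712.90; Nwosu 12,455.45; Kowalski 5,529.41.
Rounded to nearest $50: Andrade $9,800; Vance $4,100; Sato $9,850; Bergstrom $12,700; Nwosu $12,450; Kowalski $5,550. Sum = $54,450.
Difference $54,400 − $54,450 = −$50 applied to largest allocation (Bergstrom): Bergstrom becomes $12,650.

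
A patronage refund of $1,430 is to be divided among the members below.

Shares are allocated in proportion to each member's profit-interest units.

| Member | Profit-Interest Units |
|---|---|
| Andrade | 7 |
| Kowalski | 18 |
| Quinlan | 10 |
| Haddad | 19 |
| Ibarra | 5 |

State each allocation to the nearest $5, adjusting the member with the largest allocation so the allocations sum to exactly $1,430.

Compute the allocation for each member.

Total profit-interest units = 59.
Unrounded shares: Andrade 7/59 × $1,430 = 169.66; Kowalski 18/59 × $1,430 = 436.27; Quinlan 10/59 × $1,430 = 242.37; Haddad 19/59 × $1,430 = 460.51; Ibarra 5/59 × $1,430 = 121.19.
Rounded to nearest $5: Andrade $170; Kowalski $435; Quinlan $240; Haddad $460; Ibarra $120. Sum = $1,425.
Difference $1,430 − $1,425 = +$5 applied to largest allocation (Haddad): Haddad becomes $465.

Andrade: $170; Kowalski: $435; Quinlan: $240; Haddad: $465; Ibarra: $120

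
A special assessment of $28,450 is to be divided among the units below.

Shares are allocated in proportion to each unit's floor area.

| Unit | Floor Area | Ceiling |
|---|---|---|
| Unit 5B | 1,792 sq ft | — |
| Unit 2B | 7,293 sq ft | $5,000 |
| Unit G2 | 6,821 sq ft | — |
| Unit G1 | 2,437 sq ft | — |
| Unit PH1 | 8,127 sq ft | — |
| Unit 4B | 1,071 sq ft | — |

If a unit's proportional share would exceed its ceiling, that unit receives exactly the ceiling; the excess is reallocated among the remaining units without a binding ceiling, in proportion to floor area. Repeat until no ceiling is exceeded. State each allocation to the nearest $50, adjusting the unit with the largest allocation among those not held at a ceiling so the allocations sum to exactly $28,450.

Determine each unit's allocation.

Total floor area = 27,541.
Unconstrained shares: Unit 5B 1,851.15; Unit 2B 7,533.71; Unit G2 7,046.13; Unit G1 2,517.43; Unit PH1 8,395.23; Unit 4B 1,106.35.
Held at cap: Unit 2B ($5,000); residual $23,450 reallocated over remaining floor area 20,248.
Shares after redistribution: Unit 5B 2,075.39 → $2,100; Unit G2 7,899.67 → $7,900; Unit G1 2,822.38 → $2,800; Unit PH1 9,412.20 → $9,400; Unit 4B 1,240.37 → $1,250.

Unit 5B: $2,100 · Unit 2B: $5,000 · Unit G2: $7,900 · Unit G1: $2,800 · Unit PH1: $9,400 · Unit 4B: $1,250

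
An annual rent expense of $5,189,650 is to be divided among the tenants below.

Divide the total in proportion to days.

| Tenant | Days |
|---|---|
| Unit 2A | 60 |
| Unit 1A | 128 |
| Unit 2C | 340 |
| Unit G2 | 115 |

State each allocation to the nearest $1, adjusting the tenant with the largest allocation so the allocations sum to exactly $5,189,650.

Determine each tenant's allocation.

Unit 2A: $484,260; Unit 1A: $1,033,087; Unit 2C: $2,744,139; Unit G2: $928,164

Combined days = 643.
Pro-rata amounts: Unit 2A 60/643 × $5,189,650 = 484,259.72; Unit 1A 128/643 × $5,189,650 = 1,033,087.40; Unit 2C 340/643 × $5,189,650 = 2,744,138.41; Unit G2 115/643 × $5,189,650 = 928,164.46.
Rounded to nearest $1: Unit 2A $484,260; Unit 1A $1,033,087; Unit 2C $2,744,138; Unit G2 $928,164. Sum = $5,189,649.
Difference $5,189,650 − $5,189,649 = +$1 applied to largest allocation (Unit 2C): Unit 2C becomes $2,744,139.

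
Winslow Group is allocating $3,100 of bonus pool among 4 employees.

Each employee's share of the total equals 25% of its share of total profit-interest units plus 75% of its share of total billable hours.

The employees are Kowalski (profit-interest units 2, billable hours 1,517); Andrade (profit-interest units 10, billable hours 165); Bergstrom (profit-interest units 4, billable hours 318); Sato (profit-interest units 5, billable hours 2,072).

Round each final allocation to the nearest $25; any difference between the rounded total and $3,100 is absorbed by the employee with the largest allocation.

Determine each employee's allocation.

Kowalski: $950 · Andrade: $475 · Bergstrom: $325 · Sato: $1,350

Profit-interest units total 21; billable hours total 4,072.
Composite weights (25% profit-interest units + 75% billable hours): Kowalski 0.3032; Andrade 0.1494; Bergstrom 0.1062; Sato 0.4412.
Pro-rata amounts: Kowalski 939.97; Andrade 463.26; Bergstrom 329.19; Sato 1,367.58.
After rounding ($25): Kowalski $950; Andrade $475; Bergstrom $325; Sato $1,375. Sum = $3,125.
Difference $3,100 − $3,125 = −$25 applied to largest allocation (Sato): Sato becomes $1,350.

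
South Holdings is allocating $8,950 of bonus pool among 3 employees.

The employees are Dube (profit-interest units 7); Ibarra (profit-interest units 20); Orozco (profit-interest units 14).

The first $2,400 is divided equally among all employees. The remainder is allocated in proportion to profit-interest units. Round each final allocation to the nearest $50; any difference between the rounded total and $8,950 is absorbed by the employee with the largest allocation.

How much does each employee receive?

Equal tier: $2,400 ÷ 3 = $800 apiece.
Remainder $6,550 by profit-interest units (total 41): Dube 1,118.29 → $1,100; Ibarra 3,195.12 → $3,200; Orozco 2,236.59 → $2,250.
Totals: Dube $800 + $1,100 = $1,900; Ibarra $800 + $3,200 = $4,000; Orozco $800 + $2,250 = $3,050.

Dube: $1,900 | Ibarra: $4,000 | Orozco: $3,050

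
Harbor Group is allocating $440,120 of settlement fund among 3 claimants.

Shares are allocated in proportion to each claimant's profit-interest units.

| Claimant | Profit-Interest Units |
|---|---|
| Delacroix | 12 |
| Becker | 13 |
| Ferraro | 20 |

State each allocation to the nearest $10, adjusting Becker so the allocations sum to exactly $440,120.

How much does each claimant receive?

Delacroix: $117,370 · Becker: $127,140 · Ferraro: $195,610

Combined profit-interest units = 45.
Raw shares: Delacroix 12/45 × $440,120 = 117,365.33; Becker 13/45 × $440,120 = 127,145.78; Ferraro 20/45 × $440,120 = 195,608.89.
After rounding ($10): Delacroix $117,370; Becker $127,150; Ferraro $195,610. Sum = $440,130.
Difference $440,120 − $440,130 = −$10 applied to Becker: Becker becomes $127,140.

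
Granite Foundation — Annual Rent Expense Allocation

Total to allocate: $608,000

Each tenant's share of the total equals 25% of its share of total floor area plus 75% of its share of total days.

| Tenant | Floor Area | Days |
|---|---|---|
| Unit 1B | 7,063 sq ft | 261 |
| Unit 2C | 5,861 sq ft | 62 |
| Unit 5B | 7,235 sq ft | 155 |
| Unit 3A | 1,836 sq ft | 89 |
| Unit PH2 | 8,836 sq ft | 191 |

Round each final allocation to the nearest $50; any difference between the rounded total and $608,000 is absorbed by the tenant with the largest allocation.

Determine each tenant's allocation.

Unit 1B: $191,850 · Unit 2C: $66,200 · Unit 5B: $128,900 · Unit 3A: $62,600 · Unit PH2: $158,450

Floor area total 30,831; days total 758.
Composite weights (25% floor area + 75% days): Unit 1B 0.3155; Unit 2C 0.1089; Unit 5B 0.2120; Unit 3A 0.1029; Unit PH2 0.2606.
Pro-rata amounts: Unit 1B 191,834.51; Unit 2C 66,193.49; Unit 5B 128,914.68; Unit 3A 62,592.57; Unit PH2 158,464.76.
At nearest $50: Unit 1B $191,850; Unit 2C $66,200; Unit 5B $128,900; Unit 3A $62,600; Unit PH2 $158,450. Sum = $608,000.
Rounded total matches; no reconciliation needed.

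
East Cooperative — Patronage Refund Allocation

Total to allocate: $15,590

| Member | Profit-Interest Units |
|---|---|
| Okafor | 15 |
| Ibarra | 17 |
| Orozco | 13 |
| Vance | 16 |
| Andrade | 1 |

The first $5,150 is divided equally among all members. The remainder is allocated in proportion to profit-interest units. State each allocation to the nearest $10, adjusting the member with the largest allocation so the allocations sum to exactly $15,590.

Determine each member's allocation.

$5,150 shared equally gives $1,030 per member.
Remainder $10,440 by profit-interest units (total 62): Okafor 2,525.81 → $2,530; Ibarra 2,862.58 → $2,860; Orozco 2,189.03 → $2,190; Vance 2,694.19 → $2,690; Andrade 168.39 → $170.
Totals: Okafor $1,030 + $2,530 = $3,560; Ibarra $1,030 + $2,860 = $3,890; Orozco $1,030 + $2,190 = $3,220; Vance $1,030 + $2,690 = $3,720; Andrade $1,030 + $170 = $1,200.

Okafor: $3,560 | Ibarra: $3,890 | Orozco: $3,220 | Vance: $3,720 | Andrade: $1,200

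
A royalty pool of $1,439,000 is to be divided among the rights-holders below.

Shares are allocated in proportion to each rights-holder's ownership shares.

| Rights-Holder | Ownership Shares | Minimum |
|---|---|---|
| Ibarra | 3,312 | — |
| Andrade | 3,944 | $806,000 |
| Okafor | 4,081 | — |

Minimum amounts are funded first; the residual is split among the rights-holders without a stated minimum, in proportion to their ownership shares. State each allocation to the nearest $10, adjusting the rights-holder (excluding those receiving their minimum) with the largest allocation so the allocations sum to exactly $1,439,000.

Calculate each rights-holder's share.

Guaranteed amounts: Andrade $806,000. Remaining pool $633,000.
Remaining pool split over remaining ownership shares 7,393: Ibarra 283,578.52 → $283,580; Okafor 349,421.48 → $349,420.

Ibarra: $283,580 | Andrade: $806,000 | Okafor: $349,420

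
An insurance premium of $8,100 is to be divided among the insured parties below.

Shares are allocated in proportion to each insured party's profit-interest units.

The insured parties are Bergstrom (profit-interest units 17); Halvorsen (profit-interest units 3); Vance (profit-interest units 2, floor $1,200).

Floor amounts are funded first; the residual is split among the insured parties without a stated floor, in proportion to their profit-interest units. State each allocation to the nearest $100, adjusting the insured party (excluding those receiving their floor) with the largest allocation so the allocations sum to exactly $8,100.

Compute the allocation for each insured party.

Bergstrom: $5,900; Halvorsen: $1,000; Vance: $1,200

Guaranteed amounts: Vance $1,200. Remaining pool $6,900.
Remaining pool split over remaining profit-interest units 20: Bergstrom 5,865.00 → $5,900; Halvorsen 1,035.00 → $1,000.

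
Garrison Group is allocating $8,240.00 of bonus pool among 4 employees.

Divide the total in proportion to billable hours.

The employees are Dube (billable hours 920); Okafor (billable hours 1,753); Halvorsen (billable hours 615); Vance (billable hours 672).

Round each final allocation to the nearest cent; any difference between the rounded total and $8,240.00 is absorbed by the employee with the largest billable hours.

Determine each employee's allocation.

Sum of billable hours: 920 + 1,753 + 615 + 672 = 3,960.
Unrounded shares: Dube 1,914.3434; Okafor 3,647.6566; Halvorsen 1,279.6970; Vance 1,398.3030.
Rounded to nearest cent: Dube $1,914.34; Okafor $3,647.66; Halvorsen $1,279.70; Vance $1,398.30. Sum = $8,240.00.
Sum already equals the total — no adjustment.

Dube: $1,914.34 · Okafor: $3,647.66 · Halvorsen: $1,279.70 · Vance: $1,398.30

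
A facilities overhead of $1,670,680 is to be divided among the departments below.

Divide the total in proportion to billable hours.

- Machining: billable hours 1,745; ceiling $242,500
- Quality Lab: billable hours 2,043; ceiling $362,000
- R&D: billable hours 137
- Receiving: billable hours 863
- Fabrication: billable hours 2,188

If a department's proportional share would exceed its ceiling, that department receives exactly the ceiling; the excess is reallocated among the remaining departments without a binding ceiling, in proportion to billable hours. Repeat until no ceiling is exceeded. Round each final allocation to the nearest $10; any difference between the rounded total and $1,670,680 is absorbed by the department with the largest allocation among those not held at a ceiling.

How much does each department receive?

Combined billable hours = 6,976.
Proportional shares (ignoring caps): Machining 417,909.49; Quality Lab 489,277.41; R&D 32,810.09; Receiving 206,679.59; Fabrication 524,003.42.
Held at cap: Machining ($242,500), Quality Lab ($362,000); residual $1,066,180 reallocated over remaining billable hours 3,188.
Shares after redistribution: R&D 45,817.65 → $45,820; Receiving 288,617.74 → $288,620; Fabrication 731,744.62 → $731,740.

Machining: $242,500 · Quality Lab: $362,000 · R&D: $45,820 · Receiving: $288,620 · Fabrication: $731,740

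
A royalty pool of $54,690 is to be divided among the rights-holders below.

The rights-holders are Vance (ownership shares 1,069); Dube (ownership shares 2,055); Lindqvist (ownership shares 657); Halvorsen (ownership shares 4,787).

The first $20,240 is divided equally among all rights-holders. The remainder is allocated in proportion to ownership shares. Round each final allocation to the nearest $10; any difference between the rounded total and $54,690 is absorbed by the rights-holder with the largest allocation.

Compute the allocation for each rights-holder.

Vance: $9,360 | Dube: $13,320 | Lindqvist: $7,700 | Halvorsen: $24,310

First tranche $20,240 split equally: $5,060 each.
Remainder $34,450 by ownership shares (total 8,568): Vance 4,298.21 → $4,300; Dube 8,262.69 → $8,260; Lindqvist 2,641.65 → $2,640; Halvorsen 19,247.45 → $19,250.
Totals: Vance $5,060 + $4,300 = $9,360; Dube $5,060 + $8,260 = $13,320; Lindqvist $5,060 + $2,640 = $7,700; Halvorsen $5,060 + $19,250 = $24,310.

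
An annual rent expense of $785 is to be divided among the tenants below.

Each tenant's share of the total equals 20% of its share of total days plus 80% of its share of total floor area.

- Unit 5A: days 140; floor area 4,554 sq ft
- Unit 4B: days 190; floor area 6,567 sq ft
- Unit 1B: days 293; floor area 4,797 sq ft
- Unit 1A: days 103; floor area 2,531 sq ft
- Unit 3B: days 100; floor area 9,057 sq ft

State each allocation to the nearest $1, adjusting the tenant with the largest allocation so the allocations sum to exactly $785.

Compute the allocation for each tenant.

Days total 826; floor area total 27,506.
Blended shares (20% days + 80% floor area): Unit 5A 0.1663; Unit 4B 0.2370; Unit 1B 0.2105; Unit 1A 0.0986; Unit 3B 0.2876.
Unrounded shares: Unit 5A 130.58; Unit 4B 186.05; Unit 1B 165.21; Unit 1A 77.36; Unit 3B 225.79.
Rounded to nearest $1: Unit 5A $131; Unit 4B $186; Unit 1B $165; Unit 1A $77; Unit 3B $226. Sum = $785.
Sum already equals the total — no adjustment.

Unit 5A: $131 | Unit 4B: $186 | Unit 1B: $165 | Unit 1A: $77 | Unit 3B: $226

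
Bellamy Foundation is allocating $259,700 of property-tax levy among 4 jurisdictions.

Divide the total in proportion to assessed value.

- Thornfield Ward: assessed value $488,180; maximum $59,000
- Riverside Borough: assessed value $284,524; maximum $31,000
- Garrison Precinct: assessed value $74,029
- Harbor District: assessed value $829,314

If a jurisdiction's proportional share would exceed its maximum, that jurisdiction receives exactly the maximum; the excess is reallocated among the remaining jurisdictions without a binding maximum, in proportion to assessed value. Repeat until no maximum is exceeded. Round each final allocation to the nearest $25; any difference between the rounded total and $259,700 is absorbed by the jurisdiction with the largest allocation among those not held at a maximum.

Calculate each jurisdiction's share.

Thornfield Ward: $59,000 · Riverside Borough: $31,000 · Garrison Precinct: $13,900 · Harbor District: $155,800

Assessed value total: 1,676,047.
Unconstrained shares: Thornfield Ward 75,642.48; Riverside Borough 44,086.40; Garrison Precinct 11,470.64; Harbor District 128,500.48.
Held at cap: Thornfield Ward ($59,000), Riverside Borough ($31,000); remaining pool $169,700 reallocated over remaining assessed value 903,343.
Redistributed shares: Garrison Precinct 13,906.92 → $13,900; Harbor District 155,793.08 → $155,800.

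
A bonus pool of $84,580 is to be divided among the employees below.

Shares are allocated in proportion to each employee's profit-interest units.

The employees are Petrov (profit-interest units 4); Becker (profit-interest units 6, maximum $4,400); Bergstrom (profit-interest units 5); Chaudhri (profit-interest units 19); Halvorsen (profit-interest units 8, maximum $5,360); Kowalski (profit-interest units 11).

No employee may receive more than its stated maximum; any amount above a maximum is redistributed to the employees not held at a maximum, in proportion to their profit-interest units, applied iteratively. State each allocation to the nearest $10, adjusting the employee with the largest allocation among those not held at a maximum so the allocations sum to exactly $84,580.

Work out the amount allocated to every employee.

Sum of profit-interest units: 53.
Pro-rata shares before constraints: Petrov 6,383.40; Becker 9,575.09; Bergstrom 7,979.25; Chaudhri 30,321.13; Halvorsen 12,766.79; Kowalski 17,554.34.
Cap binds for Becker ($4,400), Halvorsen ($5,360); balance $74,820 reallocated over remaining profit-interest units 39.
Shares after redistribution: Petrov 7,673.85 → $7,670; Bergstrom 9,592.31 → $9,590; Chaudhri 36,450.77 → $36,450; Kowalski 21,103.08 → $21,100.
Rounding difference +$10 applied to Chaudhri → $36,460.

Petrov: $7,670 | Becker: $4,400 | Bergstrom: $9,590 | Chaudhri: $36,460 | Halvorsen: $5,360 | Kowalski: $21,100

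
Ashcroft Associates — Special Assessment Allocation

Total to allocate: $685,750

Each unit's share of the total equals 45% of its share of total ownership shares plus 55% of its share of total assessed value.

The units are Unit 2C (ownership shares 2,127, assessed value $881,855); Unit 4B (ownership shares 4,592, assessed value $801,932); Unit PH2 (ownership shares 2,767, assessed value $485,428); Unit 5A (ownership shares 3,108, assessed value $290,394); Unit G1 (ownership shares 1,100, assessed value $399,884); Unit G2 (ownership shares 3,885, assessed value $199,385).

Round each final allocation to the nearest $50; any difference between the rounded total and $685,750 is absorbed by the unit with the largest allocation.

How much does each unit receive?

Ownership shares total 17,579; assessed value total 3,058,878.
Combined weights (45% ownership shares + 55% assessed value): Unit 2C 0.2130; Unit 4B 0.2617; Unit PH2 0.1581; Unit 5A 0.1318; Unit G1 0.1001; Unit G2 0.1353.
Proportional shares: Unit 2C 146,071.59; Unit 4B 179,488.43; Unit PH2 108,426.54; Unit 5A 90,364.70; Unit G1 68,615.83; Unit G2 92,782.91.
At nearest $50: Unit 2C $146,050; Unit 4B $179,500; Unit PH2 $108,450; Unit 5A $90,350; Unit G1 $68,600; Unit G2 $92,800. Sum = $685,750.
No rounding difference to absorb.

Unit 2C: $146,050; Unit 4B: $179,500; Unit PH2: $108,450; Unit 5A: $90,350; Unit G1: $68,600; Unit G2: $92,800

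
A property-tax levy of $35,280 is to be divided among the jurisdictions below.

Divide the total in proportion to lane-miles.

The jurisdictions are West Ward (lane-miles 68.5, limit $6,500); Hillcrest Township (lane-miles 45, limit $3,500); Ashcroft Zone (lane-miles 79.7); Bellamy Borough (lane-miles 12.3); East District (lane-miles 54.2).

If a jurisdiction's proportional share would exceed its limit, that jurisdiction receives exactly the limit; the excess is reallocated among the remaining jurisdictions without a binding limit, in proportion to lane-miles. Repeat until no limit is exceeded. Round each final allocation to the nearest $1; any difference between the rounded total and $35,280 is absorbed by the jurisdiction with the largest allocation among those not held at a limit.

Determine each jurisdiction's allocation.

Combined lane-miles = 259.7.
Unconstrained shares: West Ward 9,305.66; Hillcrest Township 6,113.21; Ashcroft Zone 10,827.17; Bellamy Borough 1,670.94; East District 7,363.02.
Held at cap: West Ward ($6,500), Hillcrest Township ($3,500); residual $25,280 reallocated over remaining lane-miles 146.2.
Redistributed shares: Ashcroft Zone 13,781.23 → $13,781; Bellamy Borough 2,126.84 → $2,127; East District 9,371.93 → $9,372.

West Ward: $6,500 | Hillcrest Township: $3,500 | Ashcroft Zone: $13,781 | Bellamy Borough: $2,127 | East District: $9,372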